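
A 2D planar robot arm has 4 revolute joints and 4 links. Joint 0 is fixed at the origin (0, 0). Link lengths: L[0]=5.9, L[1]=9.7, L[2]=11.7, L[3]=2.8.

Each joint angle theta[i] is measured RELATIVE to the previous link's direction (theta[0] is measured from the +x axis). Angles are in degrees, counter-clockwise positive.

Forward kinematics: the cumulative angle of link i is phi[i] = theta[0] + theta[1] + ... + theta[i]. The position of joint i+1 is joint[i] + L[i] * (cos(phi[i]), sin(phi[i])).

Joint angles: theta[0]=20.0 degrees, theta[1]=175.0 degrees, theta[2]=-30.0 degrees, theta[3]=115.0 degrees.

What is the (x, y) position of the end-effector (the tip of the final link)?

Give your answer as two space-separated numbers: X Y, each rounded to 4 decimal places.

Answer: -14.6404 -0.2219

Derivation:
joint[0] = (0.0000, 0.0000)  (base)
link 0: phi[0] = 20 = 20 deg
  cos(20 deg) = 0.9397, sin(20 deg) = 0.3420
  joint[1] = (0.0000, 0.0000) + 5.9 * (0.9397, 0.3420) = (0.0000 + 5.5442, 0.0000 + 2.0179) = (5.5442, 2.0179)
link 1: phi[1] = 20 + 175 = 195 deg
  cos(195 deg) = -0.9659, sin(195 deg) = -0.2588
  joint[2] = (5.5442, 2.0179) + 9.7 * (-0.9659, -0.2588) = (5.5442 + -9.3695, 2.0179 + -2.5105) = (-3.8253, -0.4926)
link 2: phi[2] = 20 + 175 + -30 = 165 deg
  cos(165 deg) = -0.9659, sin(165 deg) = 0.2588
  joint[3] = (-3.8253, -0.4926) + 11.7 * (-0.9659, 0.2588) = (-3.8253 + -11.3013, -0.4926 + 3.0282) = (-15.1266, 2.5356)
link 3: phi[3] = 20 + 175 + -30 + 115 = 280 deg
  cos(280 deg) = 0.1736, sin(280 deg) = -0.9848
  joint[4] = (-15.1266, 2.5356) + 2.8 * (0.1736, -0.9848) = (-15.1266 + 0.4862, 2.5356 + -2.7575) = (-14.6404, -0.2219)
End effector: (-14.6404, -0.2219)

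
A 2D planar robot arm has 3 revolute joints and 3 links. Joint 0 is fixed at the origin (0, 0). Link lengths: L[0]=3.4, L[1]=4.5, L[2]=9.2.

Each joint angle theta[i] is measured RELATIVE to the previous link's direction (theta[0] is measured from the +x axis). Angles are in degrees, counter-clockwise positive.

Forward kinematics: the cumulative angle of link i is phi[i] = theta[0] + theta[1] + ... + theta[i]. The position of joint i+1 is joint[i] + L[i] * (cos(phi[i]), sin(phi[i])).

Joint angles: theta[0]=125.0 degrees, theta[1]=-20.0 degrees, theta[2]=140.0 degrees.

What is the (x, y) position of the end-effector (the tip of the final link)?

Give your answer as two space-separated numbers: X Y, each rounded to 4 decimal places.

Answer: -7.0029 -1.2062

Derivation:
joint[0] = (0.0000, 0.0000)  (base)
link 0: phi[0] = 125 = 125 deg
  cos(125 deg) = -0.5736, sin(125 deg) = 0.8192
  joint[1] = (0.0000, 0.0000) + 3.4 * (-0.5736, 0.8192) = (0.0000 + -1.9502, 0.0000 + 2.7851) = (-1.9502, 2.7851)
link 1: phi[1] = 125 + -20 = 105 deg
  cos(105 deg) = -0.2588, sin(105 deg) = 0.9659
  joint[2] = (-1.9502, 2.7851) + 4.5 * (-0.2588, 0.9659) = (-1.9502 + -1.1647, 2.7851 + 4.3467) = (-3.1148, 7.1318)
link 2: phi[2] = 125 + -20 + 140 = 245 deg
  cos(245 deg) = -0.4226, sin(245 deg) = -0.9063
  joint[3] = (-3.1148, 7.1318) + 9.2 * (-0.4226, -0.9063) = (-3.1148 + -3.8881, 7.1318 + -8.3380) = (-7.0029, -1.2062)
End effector: (-7.0029, -1.2062)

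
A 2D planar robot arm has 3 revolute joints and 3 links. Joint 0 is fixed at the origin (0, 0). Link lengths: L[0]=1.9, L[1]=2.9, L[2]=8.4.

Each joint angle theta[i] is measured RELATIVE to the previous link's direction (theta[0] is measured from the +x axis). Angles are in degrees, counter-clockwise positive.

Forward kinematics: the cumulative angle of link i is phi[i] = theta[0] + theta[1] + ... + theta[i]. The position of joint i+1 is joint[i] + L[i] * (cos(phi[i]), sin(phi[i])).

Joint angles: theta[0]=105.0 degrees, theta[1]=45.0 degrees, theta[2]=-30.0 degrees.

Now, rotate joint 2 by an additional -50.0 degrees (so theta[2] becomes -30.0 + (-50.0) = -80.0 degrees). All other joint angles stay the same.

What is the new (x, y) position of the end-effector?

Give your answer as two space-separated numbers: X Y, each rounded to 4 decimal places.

Answer: -0.1303 11.1787

Derivation:
joint[0] = (0.0000, 0.0000)  (base)
link 0: phi[0] = 105 = 105 deg
  cos(105 deg) = -0.2588, sin(105 deg) = 0.9659
  joint[1] = (0.0000, 0.0000) + 1.9 * (-0.2588, 0.9659) = (0.0000 + -0.4918, 0.0000 + 1.8353) = (-0.4918, 1.8353)
link 1: phi[1] = 105 + 45 = 150 deg
  cos(150 deg) = -0.8660, sin(150 deg) = 0.5000
  joint[2] = (-0.4918, 1.8353) + 2.9 * (-0.8660, 0.5000) = (-0.4918 + -2.5115, 1.8353 + 1.4500) = (-3.0032, 3.2853)
link 2: phi[2] = 105 + 45 + -80 = 70 deg
  cos(70 deg) = 0.3420, sin(70 deg) = 0.9397
  joint[3] = (-3.0032, 3.2853) + 8.4 * (0.3420, 0.9397) = (-3.0032 + 2.8730, 3.2853 + 7.8934) = (-0.1303, 11.1787)
End effector: (-0.1303, 11.1787)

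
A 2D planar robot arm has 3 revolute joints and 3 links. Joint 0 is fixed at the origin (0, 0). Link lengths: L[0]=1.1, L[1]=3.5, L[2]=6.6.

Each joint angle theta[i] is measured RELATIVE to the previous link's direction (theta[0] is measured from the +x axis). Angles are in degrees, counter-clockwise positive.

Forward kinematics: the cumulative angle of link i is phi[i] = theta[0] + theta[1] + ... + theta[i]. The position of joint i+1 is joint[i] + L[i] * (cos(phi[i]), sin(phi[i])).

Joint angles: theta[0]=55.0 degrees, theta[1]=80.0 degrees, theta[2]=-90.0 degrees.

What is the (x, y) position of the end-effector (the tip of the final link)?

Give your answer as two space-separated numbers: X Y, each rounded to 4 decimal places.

Answer: 2.8230 8.0428

Derivation:
joint[0] = (0.0000, 0.0000)  (base)
link 0: phi[0] = 55 = 55 deg
  cos(55 deg) = 0.5736, sin(55 deg) = 0.8192
  joint[1] = (0.0000, 0.0000) + 1.1 * (0.5736, 0.8192) = (0.0000 + 0.6309, 0.0000 + 0.9011) = (0.6309, 0.9011)
link 1: phi[1] = 55 + 80 = 135 deg
  cos(135 deg) = -0.7071, sin(135 deg) = 0.7071
  joint[2] = (0.6309, 0.9011) + 3.5 * (-0.7071, 0.7071) = (0.6309 + -2.4749, 0.9011 + 2.4749) = (-1.8439, 3.3759)
link 2: phi[2] = 55 + 80 + -90 = 45 deg
  cos(45 deg) = 0.7071, sin(45 deg) = 0.7071
  joint[3] = (-1.8439, 3.3759) + 6.6 * (0.7071, 0.7071) = (-1.8439 + 4.6669, 3.3759 + 4.6669) = (2.8230, 8.0428)
End effector: (2.8230, 8.0428)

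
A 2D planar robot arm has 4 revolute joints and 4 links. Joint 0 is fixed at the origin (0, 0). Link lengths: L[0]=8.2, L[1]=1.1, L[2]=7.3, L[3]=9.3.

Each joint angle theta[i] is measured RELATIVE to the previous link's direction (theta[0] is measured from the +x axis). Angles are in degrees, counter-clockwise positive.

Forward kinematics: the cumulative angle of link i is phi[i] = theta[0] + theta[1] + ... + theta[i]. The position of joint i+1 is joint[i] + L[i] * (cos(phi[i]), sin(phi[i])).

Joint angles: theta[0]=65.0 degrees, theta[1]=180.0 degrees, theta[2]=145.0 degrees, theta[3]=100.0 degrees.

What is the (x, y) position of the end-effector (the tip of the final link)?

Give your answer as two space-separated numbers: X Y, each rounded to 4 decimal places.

Answer: 3.3447 17.2090

Derivation:
joint[0] = (0.0000, 0.0000)  (base)
link 0: phi[0] = 65 = 65 deg
  cos(65 deg) = 0.4226, sin(65 deg) = 0.9063
  joint[1] = (0.0000, 0.0000) + 8.2 * (0.4226, 0.9063) = (0.0000 + 3.4655, 0.0000 + 7.4317) = (3.4655, 7.4317)
link 1: phi[1] = 65 + 180 = 245 deg
  cos(245 deg) = -0.4226, sin(245 deg) = -0.9063
  joint[2] = (3.4655, 7.4317) + 1.1 * (-0.4226, -0.9063) = (3.4655 + -0.4649, 7.4317 + -0.9969) = (3.0006, 6.4348)
link 2: phi[2] = 65 + 180 + 145 = 390 deg
  cos(390 deg) = 0.8660, sin(390 deg) = 0.5000
  joint[3] = (3.0006, 6.4348) + 7.3 * (0.8660, 0.5000) = (3.0006 + 6.3220, 6.4348 + 3.6500) = (9.3226, 10.0848)
link 3: phi[3] = 65 + 180 + 145 + 100 = 490 deg
  cos(490 deg) = -0.6428, sin(490 deg) = 0.7660
  joint[4] = (9.3226, 10.0848) + 9.3 * (-0.6428, 0.7660) = (9.3226 + -5.9779, 10.0848 + 7.1242) = (3.3447, 17.2090)
End effector: (3.3447, 17.2090)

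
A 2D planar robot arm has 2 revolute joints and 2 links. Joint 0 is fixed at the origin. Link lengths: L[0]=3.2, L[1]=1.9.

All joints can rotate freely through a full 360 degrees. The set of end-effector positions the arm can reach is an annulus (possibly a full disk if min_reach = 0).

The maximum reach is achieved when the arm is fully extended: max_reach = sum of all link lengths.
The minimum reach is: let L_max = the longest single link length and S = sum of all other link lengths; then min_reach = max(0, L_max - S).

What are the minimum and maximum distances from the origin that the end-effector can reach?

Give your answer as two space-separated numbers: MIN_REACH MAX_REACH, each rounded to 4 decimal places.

Answer: 1.3000 5.1000

Derivation:
Link lengths: [3.2, 1.9]
max_reach = 3.2 + 1.9 = 5.1
L_max = max([3.2, 1.9]) = 3.2
S (sum of others) = 5.1 - 3.2 = 1.9
min_reach = max(0, 3.2 - 1.9) = max(0, 1.3) = 1.3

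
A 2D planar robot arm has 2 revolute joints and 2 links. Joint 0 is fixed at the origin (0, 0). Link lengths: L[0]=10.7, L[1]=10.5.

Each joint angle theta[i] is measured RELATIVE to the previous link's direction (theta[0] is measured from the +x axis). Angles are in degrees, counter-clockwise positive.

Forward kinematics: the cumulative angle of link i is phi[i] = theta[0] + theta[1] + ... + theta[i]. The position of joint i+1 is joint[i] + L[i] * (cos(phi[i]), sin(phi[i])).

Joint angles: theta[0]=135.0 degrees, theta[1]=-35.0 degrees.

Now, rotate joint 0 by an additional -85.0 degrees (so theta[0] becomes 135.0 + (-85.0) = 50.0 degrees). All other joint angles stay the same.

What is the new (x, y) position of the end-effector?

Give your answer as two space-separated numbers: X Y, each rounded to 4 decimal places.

joint[0] = (0.0000, 0.0000)  (base)
link 0: phi[0] = 50 = 50 deg
  cos(50 deg) = 0.6428, sin(50 deg) = 0.7660
  joint[1] = (0.0000, 0.0000) + 10.7 * (0.6428, 0.7660) = (0.0000 + 6.8778, 0.0000 + 8.1967) = (6.8778, 8.1967)
link 1: phi[1] = 50 + -35 = 15 deg
  cos(15 deg) = 0.9659, sin(15 deg) = 0.2588
  joint[2] = (6.8778, 8.1967) + 10.5 * (0.9659, 0.2588) = (6.8778 + 10.1422, 8.1967 + 2.7176) = (17.0200, 10.9143)
End effector: (17.0200, 10.9143)

Answer: 17.0200 10.9143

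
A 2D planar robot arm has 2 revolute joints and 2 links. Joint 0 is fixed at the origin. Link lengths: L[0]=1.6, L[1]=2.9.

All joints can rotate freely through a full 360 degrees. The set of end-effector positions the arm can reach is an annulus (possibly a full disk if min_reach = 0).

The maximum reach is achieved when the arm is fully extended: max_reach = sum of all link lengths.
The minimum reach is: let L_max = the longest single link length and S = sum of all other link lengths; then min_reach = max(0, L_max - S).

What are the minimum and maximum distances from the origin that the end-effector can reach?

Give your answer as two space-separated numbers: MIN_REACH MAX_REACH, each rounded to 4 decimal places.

Link lengths: [1.6, 2.9]
max_reach = 1.6 + 2.9 = 4.5
L_max = max([1.6, 2.9]) = 2.9
S (sum of others) = 4.5 - 2.9 = 1.6
min_reach = max(0, 2.9 - 1.6) = max(0, 1.3) = 1.3

Answer: 1.3000 4.5000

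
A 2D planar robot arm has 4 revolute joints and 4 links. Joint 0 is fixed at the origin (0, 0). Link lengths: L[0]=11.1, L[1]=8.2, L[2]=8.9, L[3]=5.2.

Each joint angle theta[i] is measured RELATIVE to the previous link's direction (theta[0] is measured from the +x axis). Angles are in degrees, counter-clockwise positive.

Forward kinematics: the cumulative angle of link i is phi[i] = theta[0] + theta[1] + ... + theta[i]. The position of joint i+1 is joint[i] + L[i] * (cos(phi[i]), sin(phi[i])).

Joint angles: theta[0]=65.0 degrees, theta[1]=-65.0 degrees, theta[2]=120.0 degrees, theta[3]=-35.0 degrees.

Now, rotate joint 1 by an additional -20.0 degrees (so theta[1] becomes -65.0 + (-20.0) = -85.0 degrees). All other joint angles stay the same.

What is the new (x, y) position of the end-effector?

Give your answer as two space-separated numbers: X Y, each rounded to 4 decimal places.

joint[0] = (0.0000, 0.0000)  (base)
link 0: phi[0] = 65 = 65 deg
  cos(65 deg) = 0.4226, sin(65 deg) = 0.9063
  joint[1] = (0.0000, 0.0000) + 11.1 * (0.4226, 0.9063) = (0.0000 + 4.6911, 0.0000 + 10.0600) = (4.6911, 10.0600)
link 1: phi[1] = 65 + -85 = -20 deg
  cos(-20 deg) = 0.9397, sin(-20 deg) = -0.3420
  joint[2] = (4.6911, 10.0600) + 8.2 * (0.9397, -0.3420) = (4.6911 + 7.7055, 10.0600 + -2.8046) = (12.3965, 7.2555)
link 2: phi[2] = 65 + -85 + 120 = 100 deg
  cos(100 deg) = -0.1736, sin(100 deg) = 0.9848
  joint[3] = (12.3965, 7.2555) + 8.9 * (-0.1736, 0.9848) = (12.3965 + -1.5455, 7.2555 + 8.7648) = (10.8511, 16.0202)
link 3: phi[3] = 65 + -85 + 120 + -35 = 65 deg
  cos(65 deg) = 0.4226, sin(65 deg) = 0.9063
  joint[4] = (10.8511, 16.0202) + 5.2 * (0.4226, 0.9063) = (10.8511 + 2.1976, 16.0202 + 4.7128) = (13.0487, 20.7330)
End effector: (13.0487, 20.7330)

Answer: 13.0487 20.7330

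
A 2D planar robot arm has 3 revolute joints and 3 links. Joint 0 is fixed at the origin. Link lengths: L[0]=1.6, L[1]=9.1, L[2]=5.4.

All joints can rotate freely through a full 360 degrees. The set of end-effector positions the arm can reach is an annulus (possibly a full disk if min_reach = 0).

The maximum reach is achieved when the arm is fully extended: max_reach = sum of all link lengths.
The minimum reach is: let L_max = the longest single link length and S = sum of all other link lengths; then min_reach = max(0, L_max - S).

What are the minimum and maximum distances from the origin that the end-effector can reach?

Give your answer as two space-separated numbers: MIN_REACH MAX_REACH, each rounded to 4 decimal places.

Link lengths: [1.6, 9.1, 5.4]
max_reach = 1.6 + 9.1 + 5.4 = 16.1
L_max = max([1.6, 9.1, 5.4]) = 9.1
S (sum of others) = 16.1 - 9.1 = 7
min_reach = max(0, 9.1 - 7) = max(0, 2.1) = 2.1

Answer: 2.1000 16.1000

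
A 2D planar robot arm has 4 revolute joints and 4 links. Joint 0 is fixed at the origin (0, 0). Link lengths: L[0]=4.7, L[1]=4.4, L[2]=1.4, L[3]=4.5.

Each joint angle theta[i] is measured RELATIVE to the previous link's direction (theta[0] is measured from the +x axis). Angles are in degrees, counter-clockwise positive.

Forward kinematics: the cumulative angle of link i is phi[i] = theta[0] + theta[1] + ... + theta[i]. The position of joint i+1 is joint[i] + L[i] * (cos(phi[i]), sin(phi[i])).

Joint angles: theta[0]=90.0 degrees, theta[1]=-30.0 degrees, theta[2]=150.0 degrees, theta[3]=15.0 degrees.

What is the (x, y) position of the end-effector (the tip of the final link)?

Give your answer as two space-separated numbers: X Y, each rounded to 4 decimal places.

joint[0] = (0.0000, 0.0000)  (base)
link 0: phi[0] = 90 = 90 deg
  cos(90 deg) = 0.0000, sin(90 deg) = 1.0000
  joint[1] = (0.0000, 0.0000) + 4.7 * (0.0000, 1.0000) = (0.0000 + 0.0000, 0.0000 + 4.7000) = (0.0000, 4.7000)
link 1: phi[1] = 90 + -30 = 60 deg
  cos(60 deg) = 0.5000, sin(60 deg) = 0.8660
  joint[2] = (0.0000, 4.7000) + 4.4 * (0.5000, 0.8660) = (0.0000 + 2.2000, 4.7000 + 3.8105) = (2.2000, 8.5105)
link 2: phi[2] = 90 + -30 + 150 = 210 deg
  cos(210 deg) = -0.8660, sin(210 deg) = -0.5000
  joint[3] = (2.2000, 8.5105) + 1.4 * (-0.8660, -0.5000) = (2.2000 + -1.2124, 8.5105 + -0.7000) = (0.9876, 7.8105)
link 3: phi[3] = 90 + -30 + 150 + 15 = 225 deg
  cos(225 deg) = -0.7071, sin(225 deg) = -0.7071
  joint[4] = (0.9876, 7.8105) + 4.5 * (-0.7071, -0.7071) = (0.9876 + -3.1820, 7.8105 + -3.1820) = (-2.1944, 4.6285)
End effector: (-2.1944, 4.6285)

Answer: -2.1944 4.6285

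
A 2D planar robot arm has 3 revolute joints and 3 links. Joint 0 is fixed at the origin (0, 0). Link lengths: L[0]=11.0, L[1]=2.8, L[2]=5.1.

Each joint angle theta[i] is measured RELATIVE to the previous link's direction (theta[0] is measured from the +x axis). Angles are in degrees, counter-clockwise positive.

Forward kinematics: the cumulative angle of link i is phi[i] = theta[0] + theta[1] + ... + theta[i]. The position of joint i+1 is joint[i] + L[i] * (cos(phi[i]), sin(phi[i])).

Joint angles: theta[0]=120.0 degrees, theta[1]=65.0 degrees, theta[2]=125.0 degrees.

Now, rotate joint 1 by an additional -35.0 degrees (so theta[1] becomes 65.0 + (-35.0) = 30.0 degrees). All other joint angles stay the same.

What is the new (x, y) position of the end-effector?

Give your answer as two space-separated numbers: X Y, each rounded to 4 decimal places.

Answer: -7.4804 5.8457

Derivation:
joint[0] = (0.0000, 0.0000)  (base)
link 0: phi[0] = 120 = 120 deg
  cos(120 deg) = -0.5000, sin(120 deg) = 0.8660
  joint[1] = (0.0000, 0.0000) + 11 * (-0.5000, 0.8660) = (0.0000 + -5.5000, 0.0000 + 9.5263) = (-5.5000, 9.5263)
link 1: phi[1] = 120 + 30 = 150 deg
  cos(150 deg) = -0.8660, sin(150 deg) = 0.5000
  joint[2] = (-5.5000, 9.5263) + 2.8 * (-0.8660, 0.5000) = (-5.5000 + -2.4249, 9.5263 + 1.4000) = (-7.9249, 10.9263)
link 2: phi[2] = 120 + 30 + 125 = 275 deg
  cos(275 deg) = 0.0872, sin(275 deg) = -0.9962
  joint[3] = (-7.9249, 10.9263) + 5.1 * (0.0872, -0.9962) = (-7.9249 + 0.4445, 10.9263 + -5.0806) = (-7.4804, 5.8457)
End effector: (-7.4804, 5.8457)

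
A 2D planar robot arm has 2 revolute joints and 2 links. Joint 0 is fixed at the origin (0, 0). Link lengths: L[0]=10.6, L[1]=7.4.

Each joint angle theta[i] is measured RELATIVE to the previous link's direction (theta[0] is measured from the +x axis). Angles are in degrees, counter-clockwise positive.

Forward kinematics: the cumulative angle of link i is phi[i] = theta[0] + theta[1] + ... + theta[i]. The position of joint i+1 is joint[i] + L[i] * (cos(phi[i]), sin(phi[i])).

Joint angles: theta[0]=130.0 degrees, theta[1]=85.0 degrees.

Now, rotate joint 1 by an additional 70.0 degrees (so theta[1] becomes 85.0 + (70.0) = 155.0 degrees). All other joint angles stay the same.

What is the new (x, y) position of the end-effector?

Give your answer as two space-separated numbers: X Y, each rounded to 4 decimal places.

joint[0] = (0.0000, 0.0000)  (base)
link 0: phi[0] = 130 = 130 deg
  cos(130 deg) = -0.6428, sin(130 deg) = 0.7660
  joint[1] = (0.0000, 0.0000) + 10.6 * (-0.6428, 0.7660) = (0.0000 + -6.8135, 0.0000 + 8.1201) = (-6.8135, 8.1201)
link 1: phi[1] = 130 + 155 = 285 deg
  cos(285 deg) = 0.2588, sin(285 deg) = -0.9659
  joint[2] = (-6.8135, 8.1201) + 7.4 * (0.2588, -0.9659) = (-6.8135 + 1.9153, 8.1201 + -7.1479) = (-4.8983, 0.9722)
End effector: (-4.8983, 0.9722)

Answer: -4.8983 0.9722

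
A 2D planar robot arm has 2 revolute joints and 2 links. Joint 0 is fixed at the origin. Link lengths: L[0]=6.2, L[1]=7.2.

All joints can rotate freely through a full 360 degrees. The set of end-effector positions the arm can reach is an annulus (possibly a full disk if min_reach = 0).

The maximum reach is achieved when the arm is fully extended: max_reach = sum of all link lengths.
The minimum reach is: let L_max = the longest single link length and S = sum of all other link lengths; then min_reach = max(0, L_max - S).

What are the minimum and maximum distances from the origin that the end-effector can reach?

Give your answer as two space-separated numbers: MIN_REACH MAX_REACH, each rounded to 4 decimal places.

Link lengths: [6.2, 7.2]
max_reach = 6.2 + 7.2 = 13.4
L_max = max([6.2, 7.2]) = 7.2
S (sum of others) = 13.4 - 7.2 = 6.2
min_reach = max(0, 7.2 - 6.2) = max(0, 1) = 1

Answer: 1.0000 13.4000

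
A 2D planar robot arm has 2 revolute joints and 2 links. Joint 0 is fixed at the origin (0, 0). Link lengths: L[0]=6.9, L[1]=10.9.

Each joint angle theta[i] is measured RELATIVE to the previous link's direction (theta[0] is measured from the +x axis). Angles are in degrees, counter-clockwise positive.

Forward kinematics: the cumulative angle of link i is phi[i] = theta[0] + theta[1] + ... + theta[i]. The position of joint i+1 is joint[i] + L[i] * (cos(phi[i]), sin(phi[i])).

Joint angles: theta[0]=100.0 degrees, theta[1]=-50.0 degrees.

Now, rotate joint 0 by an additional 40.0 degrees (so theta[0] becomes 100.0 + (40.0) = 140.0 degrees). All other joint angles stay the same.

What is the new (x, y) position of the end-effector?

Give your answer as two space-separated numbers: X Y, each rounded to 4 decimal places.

joint[0] = (0.0000, 0.0000)  (base)
link 0: phi[0] = 140 = 140 deg
  cos(140 deg) = -0.7660, sin(140 deg) = 0.6428
  joint[1] = (0.0000, 0.0000) + 6.9 * (-0.7660, 0.6428) = (0.0000 + -5.2857, 0.0000 + 4.4352) = (-5.2857, 4.4352)
link 1: phi[1] = 140 + -50 = 90 deg
  cos(90 deg) = 0.0000, sin(90 deg) = 1.0000
  joint[2] = (-5.2857, 4.4352) + 10.9 * (0.0000, 1.0000) = (-5.2857 + 0.0000, 4.4352 + 10.9000) = (-5.2857, 15.3352)
End effector: (-5.2857, 15.3352)

Answer: -5.2857 15.3352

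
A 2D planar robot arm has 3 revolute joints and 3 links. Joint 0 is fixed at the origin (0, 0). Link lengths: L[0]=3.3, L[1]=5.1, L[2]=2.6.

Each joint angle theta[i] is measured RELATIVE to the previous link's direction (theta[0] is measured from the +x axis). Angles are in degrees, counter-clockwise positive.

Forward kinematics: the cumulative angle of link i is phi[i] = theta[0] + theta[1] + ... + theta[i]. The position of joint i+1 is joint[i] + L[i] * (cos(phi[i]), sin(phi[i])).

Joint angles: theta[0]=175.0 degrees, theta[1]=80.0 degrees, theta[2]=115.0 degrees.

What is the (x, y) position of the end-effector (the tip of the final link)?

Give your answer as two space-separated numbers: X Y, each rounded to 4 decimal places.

joint[0] = (0.0000, 0.0000)  (base)
link 0: phi[0] = 175 = 175 deg
  cos(175 deg) = -0.9962, sin(175 deg) = 0.0872
  joint[1] = (0.0000, 0.0000) + 3.3 * (-0.9962, 0.0872) = (0.0000 + -3.2874, 0.0000 + 0.2876) = (-3.2874, 0.2876)
link 1: phi[1] = 175 + 80 = 255 deg
  cos(255 deg) = -0.2588, sin(255 deg) = -0.9659
  joint[2] = (-3.2874, 0.2876) + 5.1 * (-0.2588, -0.9659) = (-3.2874 + -1.3200, 0.2876 + -4.9262) = (-4.6074, -4.6386)
link 2: phi[2] = 175 + 80 + 115 = 370 deg
  cos(370 deg) = 0.9848, sin(370 deg) = 0.1736
  joint[3] = (-4.6074, -4.6386) + 2.6 * (0.9848, 0.1736) = (-4.6074 + 2.5605, -4.6386 + 0.4515) = (-2.0469, -4.1871)
End effector: (-2.0469, -4.1871)

Answer: -2.0469 -4.1871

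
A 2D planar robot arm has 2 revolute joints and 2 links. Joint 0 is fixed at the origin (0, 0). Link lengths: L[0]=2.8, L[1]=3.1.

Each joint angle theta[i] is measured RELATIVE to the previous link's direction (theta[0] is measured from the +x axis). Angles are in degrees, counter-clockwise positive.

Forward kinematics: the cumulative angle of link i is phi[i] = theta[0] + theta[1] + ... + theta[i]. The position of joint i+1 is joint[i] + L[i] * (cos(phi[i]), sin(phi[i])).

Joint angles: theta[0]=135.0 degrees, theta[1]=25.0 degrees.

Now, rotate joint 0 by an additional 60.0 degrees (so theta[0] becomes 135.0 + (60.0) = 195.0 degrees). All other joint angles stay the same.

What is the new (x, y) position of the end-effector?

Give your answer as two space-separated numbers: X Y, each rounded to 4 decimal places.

Answer: -5.0793 -2.7173

Derivation:
joint[0] = (0.0000, 0.0000)  (base)
link 0: phi[0] = 195 = 195 deg
  cos(195 deg) = -0.9659, sin(195 deg) = -0.2588
  joint[1] = (0.0000, 0.0000) + 2.8 * (-0.9659, -0.2588) = (0.0000 + -2.7046, 0.0000 + -0.7247) = (-2.7046, -0.7247)
link 1: phi[1] = 195 + 25 = 220 deg
  cos(220 deg) = -0.7660, sin(220 deg) = -0.6428
  joint[2] = (-2.7046, -0.7247) + 3.1 * (-0.7660, -0.6428) = (-2.7046 + -2.3747, -0.7247 + -1.9926) = (-5.0793, -2.7173)
End effector: (-5.0793, -2.7173)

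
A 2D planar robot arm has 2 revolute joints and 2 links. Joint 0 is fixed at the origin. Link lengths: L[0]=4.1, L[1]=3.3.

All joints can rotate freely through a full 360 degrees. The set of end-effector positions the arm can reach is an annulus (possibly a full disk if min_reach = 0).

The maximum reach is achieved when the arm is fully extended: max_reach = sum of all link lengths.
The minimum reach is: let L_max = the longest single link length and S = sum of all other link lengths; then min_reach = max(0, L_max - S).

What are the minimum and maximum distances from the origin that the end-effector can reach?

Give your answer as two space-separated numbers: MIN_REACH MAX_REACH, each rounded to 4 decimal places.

Answer: 0.8000 7.4000

Derivation:
Link lengths: [4.1, 3.3]
max_reach = 4.1 + 3.3 = 7.4
L_max = max([4.1, 3.3]) = 4.1
S (sum of others) = 7.4 - 4.1 = 3.3
min_reach = max(0, 4.1 - 3.3) = max(0, 0.8) = 0.8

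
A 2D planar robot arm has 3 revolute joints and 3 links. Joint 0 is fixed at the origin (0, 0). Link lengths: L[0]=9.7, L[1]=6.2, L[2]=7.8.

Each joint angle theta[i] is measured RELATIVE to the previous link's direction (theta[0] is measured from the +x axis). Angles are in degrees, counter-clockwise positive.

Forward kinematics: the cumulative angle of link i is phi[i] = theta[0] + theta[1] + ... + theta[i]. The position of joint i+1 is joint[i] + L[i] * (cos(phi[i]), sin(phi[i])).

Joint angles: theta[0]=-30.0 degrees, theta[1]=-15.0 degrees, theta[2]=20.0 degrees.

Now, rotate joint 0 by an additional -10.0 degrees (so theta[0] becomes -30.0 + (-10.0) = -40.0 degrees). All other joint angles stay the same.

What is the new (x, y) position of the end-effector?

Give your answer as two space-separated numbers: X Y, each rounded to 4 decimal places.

joint[0] = (0.0000, 0.0000)  (base)
link 0: phi[0] = -40 = -40 deg
  cos(-40 deg) = 0.7660, sin(-40 deg) = -0.6428
  joint[1] = (0.0000, 0.0000) + 9.7 * (0.7660, -0.6428) = (0.0000 + 7.4306, 0.0000 + -6.2350) = (7.4306, -6.2350)
link 1: phi[1] = -40 + -15 = -55 deg
  cos(-55 deg) = 0.5736, sin(-55 deg) = -0.8192
  joint[2] = (7.4306, -6.2350) + 6.2 * (0.5736, -0.8192) = (7.4306 + 3.5562, -6.2350 + -5.0787) = (10.9868, -11.3138)
link 2: phi[2] = -40 + -15 + 20 = -35 deg
  cos(-35 deg) = 0.8192, sin(-35 deg) = -0.5736
  joint[3] = (10.9868, -11.3138) + 7.8 * (0.8192, -0.5736) = (10.9868 + 6.3894, -11.3138 + -4.4739) = (17.3762, -15.7877)
End effector: (17.3762, -15.7877)

Answer: 17.3762 -15.7877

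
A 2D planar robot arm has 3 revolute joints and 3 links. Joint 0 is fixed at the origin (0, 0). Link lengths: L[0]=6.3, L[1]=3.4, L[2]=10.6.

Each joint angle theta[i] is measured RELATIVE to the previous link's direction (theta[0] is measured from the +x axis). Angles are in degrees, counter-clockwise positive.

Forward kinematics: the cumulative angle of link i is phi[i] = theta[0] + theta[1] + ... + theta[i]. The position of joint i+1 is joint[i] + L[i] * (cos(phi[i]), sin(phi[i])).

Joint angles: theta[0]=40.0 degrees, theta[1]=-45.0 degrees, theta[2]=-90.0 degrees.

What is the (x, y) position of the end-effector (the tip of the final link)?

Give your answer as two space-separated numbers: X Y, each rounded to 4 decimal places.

Answer: 7.2893 -6.8064

Derivation:
joint[0] = (0.0000, 0.0000)  (base)
link 0: phi[0] = 40 = 40 deg
  cos(40 deg) = 0.7660, sin(40 deg) = 0.6428
  joint[1] = (0.0000, 0.0000) + 6.3 * (0.7660, 0.6428) = (0.0000 + 4.8261, 0.0000 + 4.0496) = (4.8261, 4.0496)
link 1: phi[1] = 40 + -45 = -5 deg
  cos(-5 deg) = 0.9962, sin(-5 deg) = -0.0872
  joint[2] = (4.8261, 4.0496) + 3.4 * (0.9962, -0.0872) = (4.8261 + 3.3871, 4.0496 + -0.2963) = (8.2131, 3.7532)
link 2: phi[2] = 40 + -45 + -90 = -95 deg
  cos(-95 deg) = -0.0872, sin(-95 deg) = -0.9962
  joint[3] = (8.2131, 3.7532) + 10.6 * (-0.0872, -0.9962) = (8.2131 + -0.9239, 3.7532 + -10.5597) = (7.2893, -6.8064)
End effector: (7.2893, -6.8064)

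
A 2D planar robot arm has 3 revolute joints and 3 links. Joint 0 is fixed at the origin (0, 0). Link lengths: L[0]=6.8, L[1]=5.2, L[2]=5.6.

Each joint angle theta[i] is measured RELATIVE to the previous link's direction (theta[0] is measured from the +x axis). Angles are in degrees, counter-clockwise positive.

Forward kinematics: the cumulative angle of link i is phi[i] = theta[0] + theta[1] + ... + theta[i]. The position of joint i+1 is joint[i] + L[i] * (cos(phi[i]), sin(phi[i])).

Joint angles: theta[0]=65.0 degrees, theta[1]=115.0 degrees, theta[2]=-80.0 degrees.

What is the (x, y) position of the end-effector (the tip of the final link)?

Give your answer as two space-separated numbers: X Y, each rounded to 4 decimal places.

joint[0] = (0.0000, 0.0000)  (base)
link 0: phi[0] = 65 = 65 deg
  cos(65 deg) = 0.4226, sin(65 deg) = 0.9063
  joint[1] = (0.0000, 0.0000) + 6.8 * (0.4226, 0.9063) = (0.0000 + 2.8738, 0.0000 + 6.1629) = (2.8738, 6.1629)
link 1: phi[1] = 65 + 115 = 180 deg
  cos(180 deg) = -1.0000, sin(180 deg) = 0.0000
  joint[2] = (2.8738, 6.1629) + 5.2 * (-1.0000, 0.0000) = (2.8738 + -5.2000, 6.1629 + 0.0000) = (-2.3262, 6.1629)
link 2: phi[2] = 65 + 115 + -80 = 100 deg
  cos(100 deg) = -0.1736, sin(100 deg) = 0.9848
  joint[3] = (-2.3262, 6.1629) + 5.6 * (-0.1736, 0.9848) = (-2.3262 + -0.9724, 6.1629 + 5.5149) = (-3.2986, 11.6778)
End effector: (-3.2986, 11.6778)

Answer: -3.2986 11.6778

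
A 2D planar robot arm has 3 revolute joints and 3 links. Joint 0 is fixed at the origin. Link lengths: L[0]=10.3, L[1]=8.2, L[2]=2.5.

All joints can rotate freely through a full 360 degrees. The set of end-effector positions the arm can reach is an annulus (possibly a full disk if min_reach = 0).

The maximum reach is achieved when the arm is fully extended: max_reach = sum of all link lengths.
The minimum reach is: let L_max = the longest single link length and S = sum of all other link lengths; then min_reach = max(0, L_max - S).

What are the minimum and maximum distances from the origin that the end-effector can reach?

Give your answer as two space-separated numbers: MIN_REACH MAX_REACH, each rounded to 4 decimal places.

Answer: 0.0000 21.0000

Derivation:
Link lengths: [10.3, 8.2, 2.5]
max_reach = 10.3 + 8.2 + 2.5 = 21
L_max = max([10.3, 8.2, 2.5]) = 10.3
S (sum of others) = 21 - 10.3 = 10.7
min_reach = max(0, 10.3 - 10.7) = max(0, -0.4) = 0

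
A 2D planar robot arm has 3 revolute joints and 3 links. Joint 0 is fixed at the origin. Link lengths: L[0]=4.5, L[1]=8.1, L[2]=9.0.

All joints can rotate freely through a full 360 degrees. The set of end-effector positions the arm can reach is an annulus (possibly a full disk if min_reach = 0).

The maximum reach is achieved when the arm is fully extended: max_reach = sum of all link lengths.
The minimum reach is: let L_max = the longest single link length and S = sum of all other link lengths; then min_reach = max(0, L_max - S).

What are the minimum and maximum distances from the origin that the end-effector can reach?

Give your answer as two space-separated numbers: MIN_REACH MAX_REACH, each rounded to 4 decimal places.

Link lengths: [4.5, 8.1, 9.0]
max_reach = 4.5 + 8.1 + 9 = 21.6
L_max = max([4.5, 8.1, 9.0]) = 9
S (sum of others) = 21.6 - 9 = 12.6
min_reach = max(0, 9 - 12.6) = max(0, -3.6) = 0

Answer: 0.0000 21.6000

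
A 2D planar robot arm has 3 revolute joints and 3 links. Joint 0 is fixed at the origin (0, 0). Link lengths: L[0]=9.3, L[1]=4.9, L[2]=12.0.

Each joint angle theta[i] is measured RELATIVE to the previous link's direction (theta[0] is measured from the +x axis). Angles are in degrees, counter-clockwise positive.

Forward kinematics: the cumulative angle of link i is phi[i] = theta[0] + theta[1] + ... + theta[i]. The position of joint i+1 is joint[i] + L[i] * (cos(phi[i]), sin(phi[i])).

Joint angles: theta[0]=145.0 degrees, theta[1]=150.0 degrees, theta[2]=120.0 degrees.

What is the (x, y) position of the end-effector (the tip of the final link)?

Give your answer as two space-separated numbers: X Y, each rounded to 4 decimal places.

joint[0] = (0.0000, 0.0000)  (base)
link 0: phi[0] = 145 = 145 deg
  cos(145 deg) = -0.8192, sin(145 deg) = 0.5736
  joint[1] = (0.0000, 0.0000) + 9.3 * (-0.8192, 0.5736) = (0.0000 + -7.6181, 0.0000 + 5.3343) = (-7.6181, 5.3343)
link 1: phi[1] = 145 + 150 = 295 deg
  cos(295 deg) = 0.4226, sin(295 deg) = -0.9063
  joint[2] = (-7.6181, 5.3343) + 4.9 * (0.4226, -0.9063) = (-7.6181 + 2.0708, 5.3343 + -4.4409) = (-5.5473, 0.8934)
link 2: phi[2] = 145 + 150 + 120 = 415 deg
  cos(415 deg) = 0.5736, sin(415 deg) = 0.8192
  joint[3] = (-5.5473, 0.8934) + 12 * (0.5736, 0.8192) = (-5.5473 + 6.8829, 0.8934 + 9.8298) = (1.3356, 10.7232)
End effector: (1.3356, 10.7232)

Answer: 1.3356 10.7232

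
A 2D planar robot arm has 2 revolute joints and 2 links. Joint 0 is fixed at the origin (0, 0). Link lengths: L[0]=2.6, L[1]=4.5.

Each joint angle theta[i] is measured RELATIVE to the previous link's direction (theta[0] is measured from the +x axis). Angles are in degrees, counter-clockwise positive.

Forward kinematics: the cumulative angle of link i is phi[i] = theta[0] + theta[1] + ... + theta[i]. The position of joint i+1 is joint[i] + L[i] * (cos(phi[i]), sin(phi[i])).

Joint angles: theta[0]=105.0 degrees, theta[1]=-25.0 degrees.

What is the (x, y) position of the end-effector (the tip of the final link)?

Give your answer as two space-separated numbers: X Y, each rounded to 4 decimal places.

joint[0] = (0.0000, 0.0000)  (base)
link 0: phi[0] = 105 = 105 deg
  cos(105 deg) = -0.2588, sin(105 deg) = 0.9659
  joint[1] = (0.0000, 0.0000) + 2.6 * (-0.2588, 0.9659) = (0.0000 + -0.6729, 0.0000 + 2.5114) = (-0.6729, 2.5114)
link 1: phi[1] = 105 + -25 = 80 deg
  cos(80 deg) = 0.1736, sin(80 deg) = 0.9848
  joint[2] = (-0.6729, 2.5114) + 4.5 * (0.1736, 0.9848) = (-0.6729 + 0.7814, 2.5114 + 4.4316) = (0.1085, 6.9430)
End effector: (0.1085, 6.9430)

Answer: 0.1085 6.9430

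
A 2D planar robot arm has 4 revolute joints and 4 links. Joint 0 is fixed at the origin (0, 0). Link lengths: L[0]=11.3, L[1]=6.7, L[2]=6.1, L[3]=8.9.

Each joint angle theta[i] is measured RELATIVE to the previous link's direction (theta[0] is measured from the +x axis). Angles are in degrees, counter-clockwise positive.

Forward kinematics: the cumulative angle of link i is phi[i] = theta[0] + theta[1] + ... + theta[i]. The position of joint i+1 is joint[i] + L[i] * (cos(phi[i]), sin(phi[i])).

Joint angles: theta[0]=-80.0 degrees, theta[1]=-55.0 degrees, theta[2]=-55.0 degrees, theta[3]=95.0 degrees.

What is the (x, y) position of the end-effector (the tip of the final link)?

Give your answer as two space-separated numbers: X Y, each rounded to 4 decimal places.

joint[0] = (0.0000, 0.0000)  (base)
link 0: phi[0] = -80 = -80 deg
  cos(-80 deg) = 0.1736, sin(-80 deg) = -0.9848
  joint[1] = (0.0000, 0.0000) + 11.3 * (0.1736, -0.9848) = (0.0000 + 1.9622, 0.0000 + -11.1283) = (1.9622, -11.1283)
link 1: phi[1] = -80 + -55 = -135 deg
  cos(-135 deg) = -0.7071, sin(-135 deg) = -0.7071
  joint[2] = (1.9622, -11.1283) + 6.7 * (-0.7071, -0.7071) = (1.9622 + -4.7376, -11.1283 + -4.7376) = (-2.7754, -15.8659)
link 2: phi[2] = -80 + -55 + -55 = -190 deg
  cos(-190 deg) = -0.9848, sin(-190 deg) = 0.1736
  joint[3] = (-2.7754, -15.8659) + 6.1 * (-0.9848, 0.1736) = (-2.7754 + -6.0073, -15.8659 + 1.0593) = (-8.7827, -14.8067)
link 3: phi[3] = -80 + -55 + -55 + 95 = -95 deg
  cos(-95 deg) = -0.0872, sin(-95 deg) = -0.9962
  joint[4] = (-8.7827, -14.8067) + 8.9 * (-0.0872, -0.9962) = (-8.7827 + -0.7757, -14.8067 + -8.8661) = (-9.5584, -23.6728)
End effector: (-9.5584, -23.6728)

Answer: -9.5584 -23.6728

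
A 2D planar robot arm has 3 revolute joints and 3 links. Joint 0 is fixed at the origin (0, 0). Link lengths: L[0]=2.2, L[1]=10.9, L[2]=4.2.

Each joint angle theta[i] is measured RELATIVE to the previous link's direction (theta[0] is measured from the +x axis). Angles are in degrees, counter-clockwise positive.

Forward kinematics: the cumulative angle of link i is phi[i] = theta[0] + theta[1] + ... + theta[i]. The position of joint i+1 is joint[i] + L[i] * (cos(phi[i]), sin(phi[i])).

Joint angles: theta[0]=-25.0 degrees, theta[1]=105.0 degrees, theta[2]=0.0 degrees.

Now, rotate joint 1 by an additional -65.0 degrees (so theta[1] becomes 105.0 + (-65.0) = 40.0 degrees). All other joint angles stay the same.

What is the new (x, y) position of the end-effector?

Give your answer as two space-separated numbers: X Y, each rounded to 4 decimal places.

joint[0] = (0.0000, 0.0000)  (base)
link 0: phi[0] = -25 = -25 deg
  cos(-25 deg) = 0.9063, sin(-25 deg) = -0.4226
  joint[1] = (0.0000, 0.0000) + 2.2 * (0.9063, -0.4226) = (0.0000 + 1.9939, 0.0000 + -0.9298) = (1.9939, -0.9298)
link 1: phi[1] = -25 + 40 = 15 deg
  cos(15 deg) = 0.9659, sin(15 deg) = 0.2588
  joint[2] = (1.9939, -0.9298) + 10.9 * (0.9659, 0.2588) = (1.9939 + 10.5286, -0.9298 + 2.8211) = (12.5225, 1.8914)
link 2: phi[2] = -25 + 40 + 0 = 15 deg
  cos(15 deg) = 0.9659, sin(15 deg) = 0.2588
  joint[3] = (12.5225, 1.8914) + 4.2 * (0.9659, 0.2588) = (12.5225 + 4.0569, 1.8914 + 1.0870) = (16.5794, 2.9784)
End effector: (16.5794, 2.9784)

Answer: 16.5794 2.9784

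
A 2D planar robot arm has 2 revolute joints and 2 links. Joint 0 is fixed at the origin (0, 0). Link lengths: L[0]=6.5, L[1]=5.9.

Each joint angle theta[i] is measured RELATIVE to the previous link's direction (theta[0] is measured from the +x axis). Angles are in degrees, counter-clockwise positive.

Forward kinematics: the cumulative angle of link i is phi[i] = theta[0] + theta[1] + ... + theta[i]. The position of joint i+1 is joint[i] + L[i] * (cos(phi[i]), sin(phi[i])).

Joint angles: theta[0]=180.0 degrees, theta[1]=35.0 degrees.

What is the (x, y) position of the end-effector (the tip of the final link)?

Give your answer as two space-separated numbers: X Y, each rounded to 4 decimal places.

Answer: -11.3330 -3.3841

Derivation:
joint[0] = (0.0000, 0.0000)  (base)
link 0: phi[0] = 180 = 180 deg
  cos(180 deg) = -1.0000, sin(180 deg) = 0.0000
  joint[1] = (0.0000, 0.0000) + 6.5 * (-1.0000, 0.0000) = (0.0000 + -6.5000, 0.0000 + 0.0000) = (-6.5000, 0.0000)
link 1: phi[1] = 180 + 35 = 215 deg
  cos(215 deg) = -0.8192, sin(215 deg) = -0.5736
  joint[2] = (-6.5000, 0.0000) + 5.9 * (-0.8192, -0.5736) = (-6.5000 + -4.8330, 0.0000 + -3.3841) = (-11.3330, -3.3841)
End effector: (-11.3330, -3.3841)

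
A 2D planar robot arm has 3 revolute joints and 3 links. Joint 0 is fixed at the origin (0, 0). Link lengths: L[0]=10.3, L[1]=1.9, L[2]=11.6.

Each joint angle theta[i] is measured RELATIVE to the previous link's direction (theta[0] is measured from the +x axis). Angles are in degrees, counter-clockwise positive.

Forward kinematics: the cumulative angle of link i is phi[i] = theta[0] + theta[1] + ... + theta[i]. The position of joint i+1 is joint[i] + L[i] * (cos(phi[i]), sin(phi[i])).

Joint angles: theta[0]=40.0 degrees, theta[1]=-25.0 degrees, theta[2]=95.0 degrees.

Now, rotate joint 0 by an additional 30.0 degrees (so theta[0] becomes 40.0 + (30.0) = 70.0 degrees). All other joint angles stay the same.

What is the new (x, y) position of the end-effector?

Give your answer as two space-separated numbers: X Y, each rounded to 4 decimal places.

Answer: -4.0198 18.4787

Derivation:
joint[0] = (0.0000, 0.0000)  (base)
link 0: phi[0] = 70 = 70 deg
  cos(70 deg) = 0.3420, sin(70 deg) = 0.9397
  joint[1] = (0.0000, 0.0000) + 10.3 * (0.3420, 0.9397) = (0.0000 + 3.5228, 0.0000 + 9.6788) = (3.5228, 9.6788)
link 1: phi[1] = 70 + -25 = 45 deg
  cos(45 deg) = 0.7071, sin(45 deg) = 0.7071
  joint[2] = (3.5228, 9.6788) + 1.9 * (0.7071, 0.7071) = (3.5228 + 1.3435, 9.6788 + 1.3435) = (4.8663, 11.0223)
link 2: phi[2] = 70 + -25 + 95 = 140 deg
  cos(140 deg) = -0.7660, sin(140 deg) = 0.6428
  joint[3] = (4.8663, 11.0223) + 11.6 * (-0.7660, 0.6428) = (4.8663 + -8.8861, 11.0223 + 7.4563) = (-4.0198, 18.4787)
End effector: (-4.0198, 18.4787)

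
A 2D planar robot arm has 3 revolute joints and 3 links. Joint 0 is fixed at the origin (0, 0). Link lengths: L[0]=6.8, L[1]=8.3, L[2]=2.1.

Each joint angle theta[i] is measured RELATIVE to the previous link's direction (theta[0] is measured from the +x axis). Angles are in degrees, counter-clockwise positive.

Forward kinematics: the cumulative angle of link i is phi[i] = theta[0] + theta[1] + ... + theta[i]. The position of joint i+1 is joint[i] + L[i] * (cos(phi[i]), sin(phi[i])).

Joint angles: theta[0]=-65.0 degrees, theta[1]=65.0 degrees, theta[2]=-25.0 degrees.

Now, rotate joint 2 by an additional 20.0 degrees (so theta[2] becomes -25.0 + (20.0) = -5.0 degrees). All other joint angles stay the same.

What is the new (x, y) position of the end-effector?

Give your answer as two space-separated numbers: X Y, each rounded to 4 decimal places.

joint[0] = (0.0000, 0.0000)  (base)
link 0: phi[0] = -65 = -65 deg
  cos(-65 deg) = 0.4226, sin(-65 deg) = -0.9063
  joint[1] = (0.0000, 0.0000) + 6.8 * (0.4226, -0.9063) = (0.0000 + 2.8738, 0.0000 + -6.1629) = (2.8738, -6.1629)
link 1: phi[1] = -65 + 65 = 0 deg
  cos(0 deg) = 1.0000, sin(0 deg) = 0.0000
  joint[2] = (2.8738, -6.1629) + 8.3 * (1.0000, 0.0000) = (2.8738 + 8.3000, -6.1629 + 0.0000) = (11.1738, -6.1629)
link 2: phi[2] = -65 + 65 + -5 = -5 deg
  cos(-5 deg) = 0.9962, sin(-5 deg) = -0.0872
  joint[3] = (11.1738, -6.1629) + 2.1 * (0.9962, -0.0872) = (11.1738 + 2.0920, -6.1629 + -0.1830) = (13.2658, -6.3459)
End effector: (13.2658, -6.3459)

Answer: 13.2658 -6.3459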